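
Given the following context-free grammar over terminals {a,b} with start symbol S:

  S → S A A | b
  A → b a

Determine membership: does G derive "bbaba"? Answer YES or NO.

CNF form of G:
  S -> S X2 | b
  A -> T0 T1
  T0 -> b
  T1 -> a
  X2 -> A A

CYK fill:
  [0..0]={S,T0}  "b"  orig:{S}
  [1..1]={S,T0}  "b"  orig:{S}
  [2..2]={T1}  "a"  orig:{}
  [3..3]={S,T0}  "b"  orig:{S}
  [4..4]={T1}  "a"  orig:{}
  [0..1]=∅  "bb"
  [1..2]={A}  "ba"
  [2..3]=∅  "ab"
  [3..4]={A}  "ba"
  [0..2]=∅  "bba"
  [1..3]=∅  "bab"
  [2..4]=∅  "aba"
  [0..3]=∅  "bbab"
  [1..4]={X2}  "baba"  orig:{}
  [0..4]={S}  "bbaba"

S ∈ T[0,4] ⇒ YES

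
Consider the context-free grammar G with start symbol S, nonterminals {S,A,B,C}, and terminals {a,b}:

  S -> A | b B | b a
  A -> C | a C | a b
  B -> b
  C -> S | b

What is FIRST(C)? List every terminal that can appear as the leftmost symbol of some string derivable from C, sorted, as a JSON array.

FIRST iteration:
pass 1:
  A via A→a C: +{a}
  B via B→b: +{b}
  C via C→b: +{b}
  S via S→A: +{a}
  S via S→b B: +{b}
  S: {a,b}  A: {a}  B: {b}  C: {b}
pass 2:
  A via A→C: +{b}
  C via C→S: +{a}
  S: {a,b}  A: {a,b}  B: {b}  C: {a,b}
pass 3: — fixpoint
  S: {a,b}  A: {a,b}  B: {b}  C: {a,b}

FIRST(C) = ["a", "b"]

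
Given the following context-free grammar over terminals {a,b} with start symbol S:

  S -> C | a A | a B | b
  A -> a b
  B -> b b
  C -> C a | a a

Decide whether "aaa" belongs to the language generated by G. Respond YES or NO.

Convert to CNF:
  S -> C T0 | T0 A | T0 B | T0 T0 | b
  A -> T0 T1
  B -> T1 T1
  C -> C T0 | T0 T0
  T0 -> a
  T1 -> b

Fill CYK table bottom-up:
  T[0,0] 'a' = {T0}  orig:{}
  T[1,1] 'a' = {T0}  orig:{}
  T[2,2] 'a' = {T0}  orig:{}
  T[0,1] 'aa' = {C,S}
  T[1,2] 'aa' = {C,S}
  T[0,2] 'aaa' = {C,S}

S ∈ T[0,2] ⇒ YES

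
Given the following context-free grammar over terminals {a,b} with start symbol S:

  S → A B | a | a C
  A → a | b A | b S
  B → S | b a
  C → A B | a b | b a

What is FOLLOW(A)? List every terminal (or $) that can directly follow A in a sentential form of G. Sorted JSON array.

FIRST sets, iterate to fixpoint:
iter 1:
  A via A→a: +{a}
  A via A→b A: +{b}
  B via B→b a: +{b}
  C via C→A B: +{a,b}
  S via S→A B: +{a,b}
  FIRST(S)={a,b}  FIRST(A)={a,b}  FIRST(B)={b}  FIRST(C)={a,b}
iter 2:
  B via B→S: +{a}
  FIRST(S)={a,b}  FIRST(A)={a,b}  FIRST(B)={a,b}  FIRST(C)={a,b}
iter 3: — fixpoint
  FIRST(S)={a,b}  FIRST(A)={a,b}  FIRST(B)={a,b}  FIRST(C)={a,b}

Compute FOLLOW by fixpoint:
initialize: $ ∈ FOLLOW(S)
pass 1:
  C→A B: FOLLOW(A) ⊇ FIRST(B) = {a,b}; new: +{a,b}
  S→A B: FOLLOW(B) ⊇ FOLLOW(S) ⊇ {$}; new: +{$}
  S→a C: FOLLOW(C) ⊇ FOLLOW(S) ⊇ {$}; new: +{$}
  FOLLOW(S)={$}  FOLLOW(A)={a,b}  FOLLOW(B)={$}  FOLLOW(C)={$}
pass 2:
  A→b S: FOLLOW(S) ⊇ FOLLOW(A) ⊇ {a,b}; new: +{a,b}
  S→A B: FOLLOW(B) ⊇ FOLLOW(S) ⊇ {$,a,b}; new: +{a,b}
  S→a C: FOLLOW(C) ⊇ FOLLOW(S) ⊇ {$,a,b}; new: +{a,b}
  FOLLOW(S)={$,a,b}  FOLLOW(A)={a,b}  FOLLOW(B)={$,a,b}  FOLLOW(C)={$,a,b}
pass 3: — fixpoint
  FOLLOW(S)={$,a,b}  FOLLOW(A)={a,b}  FOLLOW(B)={$,a,b}  FOLLOW(C)={$,a,b}

FOLLOW(A) = ["a", "b"]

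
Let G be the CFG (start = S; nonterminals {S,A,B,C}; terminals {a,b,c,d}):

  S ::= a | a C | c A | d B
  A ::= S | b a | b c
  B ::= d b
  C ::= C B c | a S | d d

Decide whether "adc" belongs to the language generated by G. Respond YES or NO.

CNF form of G:
  S -> T0 C | T2 A | T3 B | a
  A -> T0 C | T1 T0 | T1 T2 | T2 A | T3 B | a
  B -> T3 T1
  C -> C X4 | T0 S | T3 T3
  T0 -> a
  T1 -> b
  T2 -> c
  T3 -> d
  X4 -> B T2

CYK fill:
  T[0,0] 'a' = {A,S,T0}  orig:{A,S}
  T[1,1] 'd' = {T3}  orig:{}
  T[2,2] 'c' = {T2}  orig:{}
  T[0,1] 'ad' = ∅
  T[1,2] 'dc' = ∅
  T[0,2] 'adc' = ∅

S ∉ T[0,2] ⇒ NO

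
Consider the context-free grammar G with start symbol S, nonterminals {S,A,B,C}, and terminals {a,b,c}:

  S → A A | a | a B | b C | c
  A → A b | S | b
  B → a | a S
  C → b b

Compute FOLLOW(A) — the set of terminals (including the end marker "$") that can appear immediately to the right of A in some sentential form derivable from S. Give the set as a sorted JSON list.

FIRST iteration:
iter 1:
  A via A→b: +{b}
  B via B→a: +{a}
  C via C→b b: +{b}
  S via S→A A: +{b}
  S via S→a: +{a}
  S via S→c: +{c}
  FIRST(S)={a,b,c}  FIRST(A)={b}  FIRST(B)={a}  FIRST(C)={b}
iter 2:
  A via A→S: +{a,c}
  FIRST(S)={a,b,c}  FIRST(A)={a,b,c}  FIRST(B)={a}  FIRST(C)={b}
iter 3: — fixpoint
  FIRST(S)={a,b,c}  FIRST(A)={a,b,c}  FIRST(B)={a}  FIRST(C)={b}

FOLLOW iteration:
FOLLOW(S) := {$}
iter 1:
  A→A b: FOLLOW(A) ⊇ FIRST(b) = {b}; new: +{b}
  A→S: FOLLOW(S) ⊇ FOLLOW(A) ⊇ {b}; new: +{b}
  S→A A: FOLLOW(A) ⊇ FIRST(A) = {a,b,c}; new: +{a,c}
  S→A A: FOLLOW(A) ⊇ FOLLOW(S) ⊇ {$,b}; new: +{$}
  S→a B: FOLLOW(B) ⊇ FOLLOW(S) ⊇ {$,b}; new: +{$,b}
  S→b C: FOLLOW(C) ⊇ FOLLOW(S) ⊇ {$,b}; new: +{$,b}
  S: {$,b}  A: {$,a,b,c}  B: {$,b}  C: {$,b}
iter 2:
  A→S: FOLLOW(S) ⊇ FOLLOW(A) ⊇ {$,a,b,c}; new: +{a,c}
  S→a B: FOLLOW(B) ⊇ FOLLOW(S) ⊇ {$,a,b,c}; new: +{a,c}
  S→b C: FOLLOW(C) ⊇ FOLLOW(S) ⊇ {$,a,b,c}; new: +{a,c}
  S: {$,a,b,c}  A: {$,a,b,c}  B: {$,a,b,c}  C: {$,a,b,c}
iter 3: (stable)
  S: {$,a,b,c}  A: {$,a,b,c}  B: {$,a,b,c}  C: {$,a,b,c}

FOLLOW(A) = ["$", "a", "b", "c"]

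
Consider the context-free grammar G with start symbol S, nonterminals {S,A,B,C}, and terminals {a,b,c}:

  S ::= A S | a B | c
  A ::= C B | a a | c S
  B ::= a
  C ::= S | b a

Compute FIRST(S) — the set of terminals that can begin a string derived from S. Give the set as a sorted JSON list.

Compute FIRST by fixpoint:
[1]
  A via A→a a: +{a}
  A via A→c S: +{c}
  B via B→a: +{a}
  C via C→b a: +{b}
  S via S→A S: +{a,c}
  FIRST[S]={a,c}  FIRST[A]={a,c}  FIRST[B]={a}  FIRST[C]={b}
[2]
  A via A→C B: +{b}
  C via C→S: +{a,c}
  S via S→A S: +{b}
  FIRST[S]={a,b,c}  FIRST[A]={a,b,c}  FIRST[B]={a}  FIRST[C]={a,b,c}
[3] (stable)
  FIRST[S]={a,b,c}  FIRST[A]={a,b,c}  FIRST[B]={a}  FIRST[C]={a,b,c}

FIRST(S) = ["a", "b", "c"]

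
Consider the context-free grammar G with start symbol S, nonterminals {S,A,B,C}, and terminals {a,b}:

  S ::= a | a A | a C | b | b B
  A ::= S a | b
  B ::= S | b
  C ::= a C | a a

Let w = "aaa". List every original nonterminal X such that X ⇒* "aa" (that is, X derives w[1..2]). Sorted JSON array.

CNF form of G:
  S -> T0 A | T0 C | T1 B | a | b
  A -> S T0 | b
  B -> T0 A | T0 C | T1 B | a | b
  C -> T0 C | T0 T0
  T0 -> a
  T1 -> b

CYK fill, restricted to cells inside w[1..2]:
  cell(1,1) a: {B,S,T0}  orig:{B,S}
  cell(2,2) a: {B,S,T0}  orig:{B,S}
  cell(1,2) aa: {A,C}

Original NTs in T[1,2] deriving "aa": ["A", "C"]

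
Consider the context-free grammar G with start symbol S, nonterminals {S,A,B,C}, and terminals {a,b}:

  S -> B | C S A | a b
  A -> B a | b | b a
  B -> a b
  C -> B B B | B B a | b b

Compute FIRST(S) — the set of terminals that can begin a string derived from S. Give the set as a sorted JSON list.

FIRST sets, iterate to fixpoint:
[1]
  A via A→b: +{b}
  B via B→a b: +{a}
  C via C→B B B: +{a}
  C via C→b b: +{b}
  S via S→B: +{a}
  S via S→C S A: +{b}
  FIRST(S)={a,b}  FIRST(A)={b}  FIRST(B)={a}  FIRST(C)={a,b}
[2]
  A via A→B a: +{a}
  FIRST(S)={a,b}  FIRST(A)={a,b}  FIRST(B)={a}  FIRST(C)={a,b}
[3] — fixpoint
  FIRST(S)={a,b}  FIRST(A)={a,b}  FIRST(B)={a}  FIRST(C)={a,b}

FIRST(S) = ["a", "b"]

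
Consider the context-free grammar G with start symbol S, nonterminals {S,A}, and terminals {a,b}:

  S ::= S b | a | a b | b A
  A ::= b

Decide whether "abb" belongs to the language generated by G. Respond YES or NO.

CNF form of G:
  S -> S T0 | T0 A | T1 T0 | a
  A -> b
  T0 -> b
  T1 -> a

CYK table (by increasing span):
  cell(0,0) a: {S,T1}  orig:{S}
  cell(1,1) b: {A,T0}  orig:{A}
  cell(2,2) b: {A,T0}  orig:{A}
  cell(0,1) ab: {S}
  cell(1,2) bb: {S}
  cell(0,2) abb: {S}

S ∈ T[0,2] ⇒ YES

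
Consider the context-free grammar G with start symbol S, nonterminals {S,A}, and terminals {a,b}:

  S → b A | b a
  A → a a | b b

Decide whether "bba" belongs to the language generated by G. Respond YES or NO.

Convert to CNF:
  S -> T1 A | T1 T0
  A -> T0 T0 | T1 T1
  T0 -> a
  T1 -> b

CYK table (by increasing span):
  T[0,0] 'b' = {T1}  orig:{}
  T[1,1] 'b' = {T1}  orig:{}
  T[2,2] 'a' = {T0}  orig:{}
  T[0,1] 'bb' = {A}
  T[1,2] 'ba' = {S}
  T[0,2] 'bba' = ∅

S ∉ T[0,2] ⇒ NO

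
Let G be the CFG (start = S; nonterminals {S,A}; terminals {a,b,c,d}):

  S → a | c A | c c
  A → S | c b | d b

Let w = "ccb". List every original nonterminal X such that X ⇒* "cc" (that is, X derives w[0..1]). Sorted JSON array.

Convert to CNF:
  S -> T0 A | T0 T0 | a
  A -> T0 A | T0 T0 | T0 T1 | T2 T1 | a
  T0 -> c
  T1 -> b
  T2 -> d

CYK table (by increasing span) (cells [i..j] with 0 ≤ i ≤ j ≤ 1 only):
  cell(0,0) c: {T0}  orig:{}
  cell(1,1) c: {T0}  orig:{}
  cell(0,1) cc: {A,S}

Original NTs in T[0,1] deriving "cc": ["A", "S"]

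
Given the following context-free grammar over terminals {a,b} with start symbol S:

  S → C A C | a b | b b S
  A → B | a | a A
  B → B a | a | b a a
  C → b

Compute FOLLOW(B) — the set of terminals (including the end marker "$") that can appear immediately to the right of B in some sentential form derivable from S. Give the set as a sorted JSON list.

FIRST sets, iterate to fixpoint:
[1]
  A via A→a: +{a}
  B via B→a: +{a}
  B via B→b a a: +{b}
  C via C→b: +{b}
  S via S→C A C: +{b}
  S via S→a b: +{a}
  FIRST[S]={a,b}  FIRST[A]={a}  FIRST[B]={a,b}  FIRST[C]={b}
[2]
  A via A→B: +{b}
  FIRST[S]={a,b}  FIRST[A]={a,b}  FIRST[B]={a,b}  FIRST[C]={b}
[3] done
  FIRST[S]={a,b}  FIRST[A]={a,b}  FIRST[B]={a,b}  FIRST[C]={b}

FOLLOW iteration:
seed FOLLOW(S) with $
pass 1:
  B→B a: FOLLOW(B) ⊇ FIRST(a) = {a}; new: +{a}
  S→C A C: FOLLOW(C) ⊇ FIRST(A) = {a,b}; new: +{a,b}
  S→C A C: FOLLOW(A) ⊇ FIRST(C) = {b}; new: +{b}
  S→C A C: FOLLOW(C) ⊇ FOLLOW(S) ⊇ {$}; new: +{$}
  S: {$}  A: {b}  B: {a}  C: {$,a,b}
pass 2:
  A→B: FOLLOW(B) ⊇ FOLLOW(A) ⊇ {b}; new: +{b}
  S: {$}  A: {b}  B: {a,b}  C: {$,a,b}
pass 3: (no change)
  S: {$}  A: {b}  B: {a,b}  C: {$,a,b}

FOLLOW(B) = ["a", "b"]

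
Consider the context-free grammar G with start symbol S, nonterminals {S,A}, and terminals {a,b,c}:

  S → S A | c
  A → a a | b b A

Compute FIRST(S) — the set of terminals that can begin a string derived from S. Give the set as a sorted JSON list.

FIRST iteration:
[1]
  A via A→a a: +{a}
  A via A→b b A: +{b}
  S via S→c: +{c}
  FIRST(S)={c}  FIRST(A)={a,b}
[2] — fixpoint
  FIRST(S)={c}  FIRST(A)={a,b}

FIRST(S) = ["c"]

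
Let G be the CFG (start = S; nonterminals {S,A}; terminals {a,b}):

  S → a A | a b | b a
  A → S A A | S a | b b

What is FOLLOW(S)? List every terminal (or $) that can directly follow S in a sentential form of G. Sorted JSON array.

FIRST iteration:
[1]
  A via A→b b: +{b}
  S via S→a A: +{a}
  S via S→b a: +{b}
  S: {a,b}  A: {b}
[2]
  A via A→S A A: +{a}
  S: {a,b}  A: {a,b}
[3] (stable)
  S: {a,b}  A: {a,b}

Compute FOLLOW by fixpoint:
initialize: $ ∈ FOLLOW(S)
round 1:
  A→S A A: FOLLOW(S) ⊇ FIRST(A) = {a,b}; new: +{a,b}
  A→S A A: FOLLOW(A) ⊇ FIRST(A) = {a,b}; new: +{a,b}
  S→a A: FOLLOW(A) ⊇ FOLLOW(S) ⊇ {$,a,b}; new: +{$}
  FOLLOW[S]={$,a,b}  FOLLOW[A]={$,a,b}
round 2: (no change)
  FOLLOW[S]={$,a,b}  FOLLOW[A]={$,a,b}

FOLLOW(S) = ["$", "a", "b"]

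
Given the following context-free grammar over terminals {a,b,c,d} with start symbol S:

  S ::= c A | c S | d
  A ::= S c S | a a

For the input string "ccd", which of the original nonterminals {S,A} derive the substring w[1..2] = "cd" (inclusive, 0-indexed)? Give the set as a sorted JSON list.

CNF form of G:
  S -> T0 A | T0 S | d
  A -> S X2 | T1 T1
  T0 -> c
  T1 -> a
  X2 -> T0 S

Fill CYK table bottom-up — only the sub-triangle for w[1..2]:
  [1..1]={T0}  "c"  orig:{}
  [2..2]={S}  "d"
  [1..2]={S,X2}  "cd"  orig:{S}

Original NTs in T[1,2] deriving "cd": ["S"]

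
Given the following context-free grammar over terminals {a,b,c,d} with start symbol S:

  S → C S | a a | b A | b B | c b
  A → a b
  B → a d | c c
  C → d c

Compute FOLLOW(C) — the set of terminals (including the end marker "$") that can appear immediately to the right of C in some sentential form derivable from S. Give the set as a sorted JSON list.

FIRST iteration:
pass 1:
  A via A→a b: +{a}
  B via B→a d: +{a}
  B via B→c c: +{c}
  C via C→d c: +{d}
  S via S→C S: +{d}
  S via S→a a: +{a}
  S via S→b A: +{b}
  S via S→c b: +{c}
  S: {a,b,c,d}  A: {a}  B: {a,c}  C: {d}
pass 2: (no change)
  S: {a,b,c,d}  A: {a}  B: {a,c}  C: {d}

Compute FOLLOW by fixpoint:
initialize: $ ∈ FOLLOW(S)
iter 1:
  S→C S: FOLLOW(C) ⊇ FIRST(S) = {a,b,c,d}; new: +{a,b,c,d}
  S→b A: FOLLOW(A) ⊇ FOLLOW(S) ⊇ {$}; new: +{$}
  S→b B: FOLLOW(B) ⊇ FOLLOW(S) ⊇ {$}; new: +{$}
  S: {$}  A: {$}  B: {$}  C: {a,b,c,d}
iter 2: (stable)
  S: {$}  A: {$}  B: {$}  C: {a,b,c,d}

FOLLOW(C) = ["a", "b", "c", "d"]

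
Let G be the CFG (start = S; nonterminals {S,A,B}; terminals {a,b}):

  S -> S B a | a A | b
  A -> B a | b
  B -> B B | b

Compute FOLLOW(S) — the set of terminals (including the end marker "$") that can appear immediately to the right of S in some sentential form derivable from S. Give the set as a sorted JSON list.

Compute FIRST by fixpoint:
round 1:
  A via A→b: +{b}
  B via B→b: +{b}
  S via S→a A: +{a}
  S via S→b: +{b}
  FIRST[S]={a,b}  FIRST[A]={b}  FIRST[B]={b}
round 2: (stable)
  FIRST[S]={a,b}  FIRST[A]={b}  FIRST[B]={b}

FOLLOW iteration:
initialize: $ ∈ FOLLOW(S)
round 1:
  A→B a: FOLLOW(B) ⊇ FIRST(a) = {a}; new: +{a}
  B→B B: FOLLOW(B) ⊇ FIRST(B) = {b}; new: +{b}
  S→S B a: FOLLOW(S) ⊇ FIRST(B) = {b}; new: +{b}
  S→a A: FOLLOW(A) ⊇ FOLLOW(S) ⊇ {$,b}; new: +{$,b}
  FOLLOW[S]={$,b}  FOLLOW[A]={$,b}  FOLLOW[B]={a,b}
round 2: done
  FOLLOW[S]={$,b}  FOLLOW[A]={$,b}  FOLLOW[B]={a,b}

FOLLOW(S) = ["$", "b"]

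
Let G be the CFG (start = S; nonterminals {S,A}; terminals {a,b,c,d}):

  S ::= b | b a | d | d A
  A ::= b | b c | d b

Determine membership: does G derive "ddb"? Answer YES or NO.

Convert to CNF:
  S -> T0 T3 | T2 A | b | d
  A -> T0 T1 | T2 T0 | b
  T0 -> b
  T1 -> c
  T2 -> d
  T3 -> a

CYK table (by increasing span):
  T[0,0] 'd' = {S,T2}  orig:{S}
  T[1,1] 'd' = {S,T2}  orig:{S}
  T[2,2] 'b' = {A,S,T0}  orig:{A,S}
  T[0,1] 'dd' = ∅
  T[1,2] 'db' = {A,S}
  T[0,2] 'ddb' = {S}

S ∈ T[0,2] ⇒ YES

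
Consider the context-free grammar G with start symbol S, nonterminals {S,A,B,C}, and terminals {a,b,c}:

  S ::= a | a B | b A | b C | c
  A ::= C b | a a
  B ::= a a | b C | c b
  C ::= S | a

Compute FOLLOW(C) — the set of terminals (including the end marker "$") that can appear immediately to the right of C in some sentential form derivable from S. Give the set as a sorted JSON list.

FIRST sets, iterate to fixpoint:
iter 1:
  A via A→a a: +{a}
  B via B→a a: +{a}
  B via B→b C: +{b}
  B via B→c b: +{c}
  C via C→a: +{a}
  S via S→a: +{a}
  S via S→b A: +{b}
  S via S→c: +{c}
  S: {a,b,c}  A: {a}  B: {a,b,c}  C: {a}
iter 2:
  C via C→S: +{b,c}
  S: {a,b,c}  A: {a}  B: {a,b,c}  C: {a,b,c}
iter 3:
  A via A→C b: +{b,c}
  S: {a,b,c}  A: {a,b,c}  B: {a,b,c}  C: {a,b,c}
iter 4: — fixpoint
  S: {a,b,c}  A: {a,b,c}  B: {a,b,c}  C: {a,b,c}

Compute FOLLOW by fixpoint:
initialize: $ ∈ FOLLOW(S)
iter 1:
  A→C b: FOLLOW(C) ⊇ FIRST(b) = {b}; new: +{b}
  C→S: FOLLOW(S) ⊇ FOLLOW(C) ⊇ {b}; new: +{b}
  S→a B: FOLLOW(B) ⊇ FOLLOW(S) ⊇ {$,b}; new: +{$,b}
  S→b A: FOLLOW(A) ⊇ FOLLOW(S) ⊇ {$,b}; new: +{$,b}
  S→b C: FOLLOW(C) ⊇ FOLLOW(S) ⊇ {$,b}; new: +{$}
  FOLLOW[S]={$,b}  FOLLOW[A]={$,b}  FOLLOW[B]={$,b}  FOLLOW[C]={$,b}
iter 2: — fixpoint
  FOLLOW[S]={$,b}  FOLLOW[A]={$,b}  FOLLOW[B]={$,b}  FOLLOW[C]={$,b}

FOLLOW(C) = ["$", "b"]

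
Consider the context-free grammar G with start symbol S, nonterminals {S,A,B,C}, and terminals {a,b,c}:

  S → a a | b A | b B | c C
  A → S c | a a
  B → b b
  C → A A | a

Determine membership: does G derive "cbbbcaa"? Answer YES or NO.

Convert to CNF:
  S -> T0 C | T1 T1 | T2 A | T2 B
  A -> S T0 | T1 T1
  B -> T2 T2
  C -> A A | a
  T0 -> c
  T1 -> a
  T2 -> b

CYK fill:
  cell(0,0) c: {T0}  orig:{}
  cell(1,1) b: {T2}  orig:{}
  cell(2,2) b: {T2}  orig:{}
  cell(3,3) b: {T2}  orig:{}
  cell(4,4) c: {T0}  orig:{}
  cell(5,5) a: {C,T1}  orig:{C}
  cell(6,6) a: {C,T1}  orig:{C}
  cell(0,1) cb: ∅
  cell(1,2) bb: {B}
  cell(2,3) bb: {B}
  cell(3,4) bc: ∅
  cell(4,5) ca: {S}
  cell(5,6) aa: {A,S}
  cell(0,2) cbb: ∅
  cell(1,3) bbb: {S}
  cell(2,4) bbc: ∅
  cell(3,5) bca: ∅
  cell(4,6) caa: ∅
  cell(0,3) cbbb: ∅
  cell(1,4) bbbc: {A}
  cell(2,5) bbca: ∅
  cell(3,6) bcaa: ∅
  cell(0,4) cbbbc: ∅
  cell(1,5) bbbca: ∅
  cell(2,6) bbcaa: ∅
  cell(0,5) cbbbca: ∅
  cell(1,6) bbbcaa: {C}
  cell(0,6) cbbbcaa: {S}

S ∈ T[0,6] ⇒ YES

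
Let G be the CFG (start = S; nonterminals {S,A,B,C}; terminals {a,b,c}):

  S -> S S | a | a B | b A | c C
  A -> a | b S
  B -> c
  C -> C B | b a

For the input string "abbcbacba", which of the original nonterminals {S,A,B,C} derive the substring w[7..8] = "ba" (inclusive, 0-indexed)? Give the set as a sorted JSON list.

Convert to CNF:
  S -> S S | T0 A | T1 B | T2 C | a
  A -> T0 S | a
  B -> c
  C -> C B | T0 T1
  T0 -> b
  T1 -> a
  T2 -> c

Fill CYK table bottom-up — only the sub-triangle for w[7..8]:
  T[7,7] 'b' = {T0}  orig:{}
  T[8,8] 'a' = {A,S,T1}  orig:{A,S}
  T[7,8] 'ba' = {A,C,S}

Original NTs in T[7,8] deriving "ba": ["A", "C", "S"]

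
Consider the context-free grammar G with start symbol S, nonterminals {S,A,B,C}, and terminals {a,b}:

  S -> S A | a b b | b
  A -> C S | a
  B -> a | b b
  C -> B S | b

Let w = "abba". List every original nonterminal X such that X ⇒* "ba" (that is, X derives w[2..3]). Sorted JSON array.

Convert to CNF:
  S -> S A | T1 X2 | b
  A -> C S | a
  B -> T0 T0 | a
  C -> B S | b
  T0 -> b
  T1 -> a
  X2 -> T0 T0

Fill CYK table bottom-up — only the sub-triangle for w[2..3]:
  T[2,2] 'b' = {C,S,T0}  orig:{C,S}
  T[3,3] 'a' = {A,B,T1}  orig:{A,B}
  T[2,3] 'ba' = {S}

Original NTs in T[2,3] deriving "ba": ["S"]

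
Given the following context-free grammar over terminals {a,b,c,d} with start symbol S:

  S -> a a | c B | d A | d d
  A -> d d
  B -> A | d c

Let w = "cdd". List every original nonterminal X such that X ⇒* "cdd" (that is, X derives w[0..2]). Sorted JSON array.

CNF form of G:
  S -> T0 A | T0 T0 | T1 B | T2 T2
  A -> T0 T0
  B -> T0 T0 | T0 T1
  T0 -> d
  T1 -> c
  T2 -> a

Fill CYK table bottom-up — only the sub-triangle for w[0..2]:
  T[0,0] 'c' = {T1}  orig:{}
  T[1,1] 'd' = {T0}  orig:{}
  T[2,2] 'd' = {T0}  orig:{}
  T[0,1] 'cd' = ∅
  T[1,2] 'dd' = {A,B,S}
  T[0,2] 'cdd' = {S}

Original NTs in T[0,2] deriving "cdd": ["S"]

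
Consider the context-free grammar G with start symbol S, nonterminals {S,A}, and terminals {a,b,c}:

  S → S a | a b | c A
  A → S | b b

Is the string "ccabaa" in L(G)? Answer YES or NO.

CNF form of G:
  S -> S T0 | T0 T1 | T2 A
  A -> S T0 | T0 T1 | T1 T1 | T2 A
  T0 -> a
  T1 -> b
  T2 -> c

CYK fill:
  T[0,0] 'c' = {T2}  orig:{}
  T[1,1] 'c' = {T2}  orig:{}
  T[2,2] 'a' = {T0}  orig:{}
  T[3,3] 'b' = {T1}  orig:{}
  T[4,4] 'a' = {T0}  orig:{}
  T[5,5] 'a' = {T0}  orig:{}
  T[0,1] 'cc' = ∅
  T[1,2] 'ca' = ∅
  T[2,3] 'ab' = {A,S}
  T[3,4] 'ba' = ∅
  T[4,5] 'aa' = ∅
  T[0,2] 'cca' = ∅
  T[1,3] 'cab' = {A,S}
  T[2,4] 'aba' = {A,S}
  T[3,5] 'baa' = ∅
  T[0,3] 'ccab' = {A,S}
  T[1,4] 'caba' = {A,S}
  T[2,5] 'abaa' = {A,S}
  T[0,4] 'ccaba' = {A,S}
  T[1,5] 'cabaa' = {A,S}
  T[0,5] 'ccabaa' = {A,S}

S ∈ T[0,5] ⇒ YES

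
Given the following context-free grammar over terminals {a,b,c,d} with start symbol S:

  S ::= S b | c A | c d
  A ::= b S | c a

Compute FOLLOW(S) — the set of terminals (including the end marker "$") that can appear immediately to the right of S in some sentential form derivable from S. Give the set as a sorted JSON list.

Compute FIRST by fixpoint:
round 1:
  A via A→b S: +{b}
  A via A→c a: +{c}
  S via S→c A: +{c}
  FIRST(S)={c}  FIRST(A)={b,c}
round 2: — fixpoint
  FIRST(S)={c}  FIRST(A)={b,c}

FOLLOW sets:
FOLLOW(S) := {$}
iter 1:
  S→S b: FOLLOW(S) ⊇ FIRST(b) = {b}; new: +{b}
  S→c A: FOLLOW(A) ⊇ FOLLOW(S) ⊇ {$,b}; new: +{$,b}
  FOLLOW[S]={$,b}  FOLLOW[A]={$,b}
iter 2: (no change)
  FOLLOW[S]={$,b}  FOLLOW[A]={$,b}

FOLLOW(S) = ["$", "b"]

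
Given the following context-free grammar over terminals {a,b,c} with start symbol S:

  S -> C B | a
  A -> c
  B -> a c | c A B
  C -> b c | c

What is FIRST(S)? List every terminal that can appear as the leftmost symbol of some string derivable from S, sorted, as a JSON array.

Compute FIRST by fixpoint:
pass 1:
  A via A→c: +{c}
  B via B→a c: +{a}
  B via B→c A B: +{c}
  C via C→b c: +{b}
  C via C→c: +{c}
  S via S→C B: +{b,c}
  S via S→a: +{a}
  FIRST(S)={a,b,c}  FIRST(A)={c}  FIRST(B)={a,c}  FIRST(C)={b,c}
pass 2: — fixpoint
  FIRST(S)={a,b,c}  FIRST(A)={c}  FIRST(B)={a,c}  FIRST(C)={b,c}

FIRST(S) = ["a", "b", "c"]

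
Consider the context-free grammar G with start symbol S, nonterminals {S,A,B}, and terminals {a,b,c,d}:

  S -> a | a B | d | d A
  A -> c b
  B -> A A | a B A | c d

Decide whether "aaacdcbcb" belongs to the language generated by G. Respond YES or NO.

Convert to CNF:
  S -> T2 B | T3 A | a | d
  A -> T0 T1
  B -> A A | T0 T3 | T2 X4
  T0 -> c
  T1 -> b
  T2 -> a
  T3 -> d
  X4 -> B A

CYK table (by increasing span):
  cell(0,0) a: {S,T2}  orig:{S}
  cell(1,1) a: {S,T2}  orig:{S}
  cell(2,2) a: {S,T2}  orig:{S}
  cell(3,3) c: {T0}  orig:{}
  cell(4,4) d: {S,T3}  orig:{S}
  cell(5,5) c: {T0}  orig:{}
  cell(6,6) b: {T1}  orig:{}
  cell(7,7) c: {T0}  orig:{}
  cell(8,8) b: {T1}  orig:{}
  cell(0,1) aa: ∅
  cell(1,2) aa: ∅
  cell(2,3) ac: ∅
  cell(3,4) cd: {B}
  cell(4,5) dc: ∅
  cell(5,6) cb: {A}
  cell(6,7) bc: ∅
  cell(7,8) cb: {A}
  cell(0,2) aaa: ∅
  cell(1,3) aac: ∅
  cell(2,4) acd: {S}
  cell(3,5) cdc: ∅
  cell(4,6) dcb: {S}
  cell(5,7) cbc: ∅
  cell(6,8) bcb: ∅
  cell(0,3) aaac: ∅
  cell(1,4) aacd: ∅
  cell(2,5) acdc: ∅
  cell(3,6) cdcb: {X4}  orig:{}
  cell(4,7) dcbc: ∅
  cell(5,8) cbcb: {B}
  cell(0,4) aaacd: ∅
  cell(1,5) aacdc: ∅
  cell(2,6) acdcb: {B}
  cell(3,7) cdcbc: ∅
  cell(4,8) dcbcb: ∅
  cell(0,5) aaacdc: ∅
  cell(1,6) aacdcb: {S}
  cell(2,7) acdcbc: ∅
  cell(3,8) cdcbcb: ∅
  cell(0,6) aaacdcb: ∅
  cell(1,7) aacdcbc: ∅
  cell(2,8) acdcbcb: {X4}  orig:{}
  cell(0,7) aaacdcbc: ∅
  cell(1,8) aacdcbcb: {B}
  cell(0,8) aaacdcbcb: {S}

S ∈ T[0,8] ⇒ YES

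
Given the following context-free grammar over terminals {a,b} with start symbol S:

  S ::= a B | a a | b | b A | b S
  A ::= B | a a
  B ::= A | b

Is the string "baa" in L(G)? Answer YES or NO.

Convert to CNF:
  S -> T0 B | T0 T0 | T1 A | T1 S | b
  A -> T0 T0 | b
  B -> T0 T0 | b
  T0 -> a
  T1 -> b

CYK table (by increasing span):
  [0..0]={A,B,S,T1}  "b"  orig:{A,B,S}
  [1..1]={T0}  "a"  orig:{}
  [2..2]={T0}  "a"  orig:{}
  [0..1]=∅  "ba"
  [1..2]={A,B,S}  "aa"
  [0..2]={S}  "baa"

S ∈ T[0,2] ⇒ YES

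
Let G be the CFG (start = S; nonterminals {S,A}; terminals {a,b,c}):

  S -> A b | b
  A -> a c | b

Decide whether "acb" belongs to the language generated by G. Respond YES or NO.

Convert to CNF:
  S -> A T2 | b
  A -> T0 T1 | b
  T0 -> a
  T1 -> c
  T2 -> b

CYK table (by increasing span):
  cell(0,0) a: {T0}  orig:{}
  cell(1,1) c: {T1}  orig:{}
  cell(2,2) b: {A,S,T2}  orig:{A,S}
  cell(0,1) ac: {A}
  cell(1,2) cb: ∅
  cell(0,2) acb: {S}

S ∈ T[0,2] ⇒ YES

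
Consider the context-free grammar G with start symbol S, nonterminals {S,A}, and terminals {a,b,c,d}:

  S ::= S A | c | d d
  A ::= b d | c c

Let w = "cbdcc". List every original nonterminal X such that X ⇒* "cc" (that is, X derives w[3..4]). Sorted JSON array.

CNF form of G:
  S -> S A | T1 T1 | c
  A -> T0 T1 | T2 T2
  T0 -> b
  T1 -> d
  T2 -> c

CYK table (by increasing span), restricted to cells inside w[3..4]:
  cell(3,3) c: {S,T2}  orig:{S}
  cell(4,4) c: {S,T2}  orig:{S}
  cell(3,4) cc: {A}

Original NTs in T[3,4] deriving "cc": ["A"]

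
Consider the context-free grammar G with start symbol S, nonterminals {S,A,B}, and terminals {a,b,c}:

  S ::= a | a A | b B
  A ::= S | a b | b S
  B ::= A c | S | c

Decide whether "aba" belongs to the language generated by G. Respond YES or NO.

Convert to CNF:
  S -> T0 A | T1 B | a
  A -> T0 A | T0 T1 | T1 B | T1 S | a
  B -> A T2 | T0 A | T1 B | a | c
  T0 -> a
  T1 -> b
  T2 -> c

CYK table (by increasing span):
  [0..0]={A,B,S,T0}  "a"  orig:{A,B,S}
  [1..1]={T1}  "b"  orig:{}
  [2..2]={A,B,S,T0}  "a"  orig:{A,B,S}
  [0..1]={A}  "ab"
  [1..2]={A,B,S}  "ba"
  [0..2]={A,B,S}  "aba"

S ∈ T[0,2] ⇒ YES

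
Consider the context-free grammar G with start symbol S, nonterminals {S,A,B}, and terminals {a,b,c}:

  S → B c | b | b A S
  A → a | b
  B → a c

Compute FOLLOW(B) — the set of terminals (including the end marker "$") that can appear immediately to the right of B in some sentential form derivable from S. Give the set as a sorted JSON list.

Compute FIRST by fixpoint:
[1]
  A via A→a: +{a}
  A via A→b: +{b}
  B via B→a c: +{a}
  S via S→B c: +{a}
  S via S→b: +{b}
  S: {a,b}  A: {a,b}  B: {a}
[2] — fixpoint
  S: {a,b}  A: {a,b}  B: {a}

FOLLOW sets:
FOLLOW(S) := {$}
iter 1:
  S→B c: FOLLOW(B) ⊇ FIRST(c) = {c}; new: +{c}
  S→b A S: FOLLOW(A) ⊇ FIRST(S) = {a,b}; new: +{a,b}
  FOLLOW[S]={$}  FOLLOW[A]={a,b}  FOLLOW[B]={c}
iter 2: (stable)
  FOLLOW[S]={$}  FOLLOW[A]={a,b}  FOLLOW[B]={c}

FOLLOW(B) = ["c"]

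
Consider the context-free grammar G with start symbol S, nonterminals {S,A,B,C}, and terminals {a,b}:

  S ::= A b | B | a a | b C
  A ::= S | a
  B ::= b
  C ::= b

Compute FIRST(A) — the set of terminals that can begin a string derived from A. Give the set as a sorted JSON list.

FIRST iteration:
pass 1:
  A via A→a: +{a}
  B via B→b: +{b}
  C via C→b: +{b}
  S via S→A b: +{a}
  S via S→B: +{b}
  FIRST[S]={a,b}  FIRST[A]={a}  FIRST[B]={b}  FIRST[C]={b}
pass 2:
  A via A→S: +{b}
  FIRST[S]={a,b}  FIRST[A]={a,b}  FIRST[B]={b}  FIRST[C]={b}
pass 3: done
  FIRST[S]={a,b}  FIRST[A]={a,b}  FIRST[B]={b}  FIRST[C]={b}

FIRST(A) = ["a", "b"]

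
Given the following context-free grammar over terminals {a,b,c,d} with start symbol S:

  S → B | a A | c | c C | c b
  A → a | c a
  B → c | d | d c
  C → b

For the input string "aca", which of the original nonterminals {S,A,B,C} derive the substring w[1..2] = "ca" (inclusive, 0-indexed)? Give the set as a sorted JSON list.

CNF form of G:
  S -> T0 C | T0 T3 | T1 A | T2 T0 | c | d
  A -> T0 T1 | a
  B -> T2 T0 | c | d
  C -> b
  T0 -> c
  T1 -> a
  T2 -> d
  T3 -> b

CYK table (by increasing span) — only the sub-triangle for w[1..2]:
  T[1,1] 'c' = {B,S,T0}  orig:{B,S}
  T[2,2] 'a' = {A,T1}  orig:{A}
  T[1,2] 'ca' = {A}

Original NTs in T[1,2] deriving "ca": ["A"]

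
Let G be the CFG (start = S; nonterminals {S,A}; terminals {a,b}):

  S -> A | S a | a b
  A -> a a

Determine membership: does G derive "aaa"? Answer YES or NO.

CNF form of G:
  S -> S T0 | T0 T0 | T0 T1
  A -> T0 T0
  T0 -> a
  T1 -> b

CYK table (by increasing span):
  [0..0]={T0}  "a"  orig:{}
  [1..1]={T0}  "a"  orig:{}
  [2..2]={T0}  "a"  orig:{}
  [0..1]={A,S}  "aa"
  [1..2]={A,S}  "aa"
  [0..2]={S}  "aaa"

S ∈ T[0,2] ⇒ YES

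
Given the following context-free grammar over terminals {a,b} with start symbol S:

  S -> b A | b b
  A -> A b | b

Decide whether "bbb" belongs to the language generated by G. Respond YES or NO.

CNF form of G:
  S -> T0 A | T0 T0
  A -> A T0 | b
  T0 -> b

CYK fill:
  [0..0]={A,T0}  "b"  orig:{A}
  [1..1]={A,T0}  "b"  orig:{A}
  [2..2]={A,T0}  "b"  orig:{A}
  [0..1]={A,S}  "bb"
  [1..2]={A,S}  "bb"
  [0..2]={A,S}  "bbb"

S ∈ T[0,2] ⇒ YES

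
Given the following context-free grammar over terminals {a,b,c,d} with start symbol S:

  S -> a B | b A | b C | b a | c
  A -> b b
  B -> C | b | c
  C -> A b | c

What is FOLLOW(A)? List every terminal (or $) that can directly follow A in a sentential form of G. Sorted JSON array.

FIRST sets, iterate to fixpoint:
iter 1:
  A via A→b b: +{b}
  B via B→b: +{b}
  B via B→c: +{c}
  C via C→A b: +{b}
  C via C→c: +{c}
  S via S→a B: +{a}
  S via S→b A: +{b}
  S via S→c: +{c}
  S: {a,b,c}  A: {b}  B: {b,c}  C: {b,c}
iter 2: done
  S: {a,b,c}  A: {b}  B: {b,c}  C: {b,c}

FOLLOW iteration:
FOLLOW(S) := {$}
pass 1:
  C→A b: FOLLOW(A) ⊇ FIRST(b) = {b}; new: +{b}
  S→a B: FOLLOW(B) ⊇ FOLLOW(S) ⊇ {$}; new: +{$}
  S→b A: FOLLOW(A) ⊇ FOLLOW(S) ⊇ {$}; new: +{$}
  S→b C: FOLLOW(C) ⊇ FOLLOW(S) ⊇ {$}; new: +{$}
  FOLLOW[S]={$}  FOLLOW[A]={$,b}  FOLLOW[B]={$}  FOLLOW[C]={$}
pass 2: done
  FOLLOW[S]={$}  FOLLOW[A]={$,b}  FOLLOW[B]={$}  FOLLOW[C]={$}

FOLLOW(A) = ["$", "b"]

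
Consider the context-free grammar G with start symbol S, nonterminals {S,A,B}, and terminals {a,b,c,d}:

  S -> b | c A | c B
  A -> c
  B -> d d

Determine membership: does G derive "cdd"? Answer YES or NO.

Convert to CNF:
  S -> T1 A | T1 B | b
  A -> c
  B -> T0 T0
  T0 -> d
  T1 -> c

Fill CYK table bottom-up:
  cell(0,0) c: {A,T1}  orig:{A}
  cell(1,1) d: {T0}  orig:{}
  cell(2,2) d: {T0}  orig:{}
  cell(0,1) cd: ∅
  cell(1,2) dd: {B}
  cell(0,2) cdd: {S}

S ∈ T[0,2] ⇒ YES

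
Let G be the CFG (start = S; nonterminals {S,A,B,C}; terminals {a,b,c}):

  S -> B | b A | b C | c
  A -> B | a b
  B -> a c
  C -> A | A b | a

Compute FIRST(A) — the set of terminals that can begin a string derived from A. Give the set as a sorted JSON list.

Compute FIRST by fixpoint:
pass 1:
  A via A→a b: +{a}
  B via B→a c: +{a}
  C via C→A: +{a}
  S via S→B: +{a}
  S via S→b A: +{b}
  S via S→c: +{c}
  S: {a,b,c}  A: {a}  B: {a}  C: {a}
pass 2: — fixpoint
  S: {a,b,c}  A: {a}  B: {a}  C: {a}

FIRST(A) = ["a"]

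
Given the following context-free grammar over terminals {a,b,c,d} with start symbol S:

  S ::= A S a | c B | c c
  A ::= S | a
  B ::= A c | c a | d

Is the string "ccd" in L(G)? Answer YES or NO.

Convert to CNF:
  S -> A X3 | T1 B | T1 T1
  A -> A X2 | T1 B | T1 T1 | a
  B -> A T1 | T1 T0 | d
  T0 -> a
  T1 -> c
  X2 -> S T0
  X3 -> S T0

Fill CYK table bottom-up:
  cell(0,0) c: {T1}  orig:{}
  cell(1,1) c: {T1}  orig:{}
  cell(2,2) d: {B}
  cell(0,1) cc: {A,S}
  cell(1,2) cd: {A,S}
  cell(0,2) ccd: ∅

S ∉ T[0,2] ⇒ NO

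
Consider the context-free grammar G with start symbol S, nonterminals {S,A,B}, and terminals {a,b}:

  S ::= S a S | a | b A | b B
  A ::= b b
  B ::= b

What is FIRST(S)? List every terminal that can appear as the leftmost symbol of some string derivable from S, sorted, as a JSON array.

FIRST iteration:
[1]
  A via A→b b: +{b}
  B via B→b: +{b}
  S via S→a: +{a}
  S via S→b A: +{b}
  FIRST(S)={a,b}  FIRST(A)={b}  FIRST(B)={b}
[2] — fixpoint
  FIRST(S)={a,b}  FIRST(A)={b}  FIRST(B)={b}

FIRST(S) = ["a", "b"]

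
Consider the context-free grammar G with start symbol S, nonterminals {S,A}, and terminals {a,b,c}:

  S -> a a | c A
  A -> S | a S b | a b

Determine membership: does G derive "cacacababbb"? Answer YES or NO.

Convert to CNF:
  S -> T0 T0 | T2 A
  A -> T0 T0 | T0 T1 | T0 X3 | T2 A
  T0 -> a
  T1 -> b
  T2 -> c
  X3 -> S T1

Fill CYK table bottom-up:
  cell(0,0) c: {T2}  orig:{}
  cell(1,1) a: {T0}  orig:{}
  cell(2,2) c: {T2}  orig:{}
  cell(3,3) a: {T0}  orig:{}
  cell(4,4) c: {T2}  orig:{}
  cell(5,5) a: {T0}  orig:{}
  cell(6,6) b: {T1}  orig:{}
  cell(7,7) a: {T0}  orig:{}
  cell(8,8) b: {T1}  orig:{}
  cell(9,9) b: {T1}  orig:{}
  cell(10,10) b: {T1}  orig:{}
  cell(0,1) ca: ∅
  cell(1,2) ac: ∅
  cell(2,3) ca: ∅
  cell(3,4) ac: ∅
  cell(4,5) ca: ∅
  cell(5,6) ab: {A}
  cell(6,7) ba: ∅
  cell(7,8) ab: {A}
  cell(8,9) bb: ∅
  cell(9,10) bb: ∅
  cell(0,2) cac: ∅
  cell(1,3) aca: ∅
  cell(2,4) cac: ∅
  cell(3,5) aca: ∅
  cell(4,6) cab: {A,S}
  cell(5,7) aba: ∅
  cell(6,8) bab: ∅
  cell(7,9) abb: ∅
  cell(8,10) bbb: ∅
  cell(0,3) caca: ∅
  cell(1,4) acac: ∅
  cell(2,5) caca: ∅
  cell(3,6) acab: ∅
  cell(4,7) caba: ∅
  cell(5,8) abab: ∅
  cell(6,9) babb: ∅
  cell(7,10) abbb: ∅
  cell(0,4) cacac: ∅
  cell(1,5) acaca: ∅
  cell(2,6) cacab: ∅
  cell(3,7) acaba: ∅
  cell(4,8) cabab: ∅
  cell(5,9) ababb: ∅
  cell(6,10) babbb: ∅
  cell(0,5) cacaca: ∅
  cell(1,6) acacab: ∅
  cell(2,7) cacaba: ∅
  cell(3,8) acabab: ∅
  cell(4,9) cababb: ∅
  cell(5,10) ababbb: ∅
  cell(0,6) cacacab: ∅
  cell(1,7) acacaba: ∅
  cell(2,8) cacabab: ∅
  cell(3,9) acababb: ∅
  cell(4,10) cababbb: ∅
  cell(0,7) cacacaba: ∅
  cell(1,8) acacabab: ∅
  cell(2,9) cacababb: ∅
  cell(3,10) acababbb: ∅
  cell(0,8) cacacabab: ∅
  cell(1,9) acacababb: ∅
  cell(2,10) cacababbb: ∅
  cell(0,9) cacacababb: ∅
  cell(1,10) acacababbb: ∅
  cell(0,10) cacacababbb: ∅

S ∉ T[0,10] ⇒ NO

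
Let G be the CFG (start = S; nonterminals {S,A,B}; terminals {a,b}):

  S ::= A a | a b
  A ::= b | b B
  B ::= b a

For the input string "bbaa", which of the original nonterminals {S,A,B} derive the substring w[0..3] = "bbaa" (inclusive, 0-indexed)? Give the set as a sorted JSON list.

Convert to CNF:
  S -> A T1 | T1 T0
  A -> T0 B | b
  B -> T0 T1
  T0 -> b
  T1 -> a

CYK table (by increasing span) — only the sub-triangle for w[0..3]:
  [0..0]={A,T0}  "b"  orig:{A}
  [1..1]={A,T0}  "b"  orig:{A}
  [2..2]={T1}  "a"  orig:{}
  [3..3]={T1}  "a"  orig:{}
  [0..1]=∅  "bb"
  [1..2]={B,S}  "ba"
  [2..3]=∅  "aa"
  [0..2]={A}  "bba"
  [1..3]=∅  "baa"
  [0..3]={S}  "bbaa"

Original NTs in T[0,3] deriving "bbaa": ["S"]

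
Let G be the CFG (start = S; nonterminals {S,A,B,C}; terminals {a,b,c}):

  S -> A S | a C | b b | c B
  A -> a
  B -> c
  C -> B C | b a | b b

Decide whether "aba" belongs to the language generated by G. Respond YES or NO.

Convert to CNF:
  S -> A S | T0 T0 | T1 C | T2 B
  A -> a
  B -> c
  C -> B C | T0 T0 | T0 T1
  T0 -> b
  T1 -> a
  T2 -> c

Fill CYK table bottom-up:
  [0..0]={A,T1}  "a"  orig:{A}
  [1..1]={T0}  "b"  orig:{}
  [2..2]={A,T1}  "a"  orig:{A}
  [0..1]=∅  "ab"
  [1..2]={C}  "ba"
  [0..2]={S}  "aba"

S ∈ T[0,2] ⇒ YES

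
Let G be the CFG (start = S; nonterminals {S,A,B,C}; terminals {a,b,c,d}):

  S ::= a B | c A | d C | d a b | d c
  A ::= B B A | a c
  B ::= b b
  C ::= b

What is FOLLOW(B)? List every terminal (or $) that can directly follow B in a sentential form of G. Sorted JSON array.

FIRST iteration:
round 1:
  A via A→a c: +{a}
  B via B→b b: +{b}
  C via C→b: +{b}
  S via S→a B: +{a}
  S via S→c A: +{c}
  S via S→d C: +{d}
  FIRST[S]={a,c,d}  FIRST[A]={a}  FIRST[B]={b}  FIRST[C]={b}
round 2:
  A via A→B B A: +{b}
  FIRST[S]={a,c,d}  FIRST[A]={a,b}  FIRST[B]={b}  FIRST[C]={b}
round 3: — fixpoint
  FIRST[S]={a,c,d}  FIRST[A]={a,b}  FIRST[B]={b}  FIRST[C]={b}

Compute FOLLOW by fixpoint:
seed FOLLOW(S) with $
iter 1:
  A→B B A: FOLLOW(B) ⊇ FIRST(B) = {b}; new: +{b}
  A→B B A: FOLLOW(B) ⊇ FIRST(A) = {a,b}; new: +{a}
  S→a B: FOLLOW(B) ⊇ FOLLOW(S) ⊇ {$}; new: +{$}
  S→c A: FOLLOW(A) ⊇ FOLLOW(S) ⊇ {$}; new: +{$}
  S→d C: FOLLOW(C) ⊇ FOLLOW(S) ⊇ {$}; new: +{$}
  S: {$}  A: {$}  B: {$,a,b}  C: {$}
iter 2: (no change)
  S: {$}  A: {$}  B: {$,a,b}  C: {$}

FOLLOW(B) = ["$", "a", "b"]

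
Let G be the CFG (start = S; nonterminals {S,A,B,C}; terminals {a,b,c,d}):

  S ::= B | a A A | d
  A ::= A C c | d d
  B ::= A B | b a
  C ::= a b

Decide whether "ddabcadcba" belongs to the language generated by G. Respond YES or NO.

Convert to CNF:
  S -> A B | T2 T3 | T3 X5 | d
  A -> A X4 | T1 T1
  B -> A B | T2 T3
  C -> T3 T2
  T0 -> c
  T1 -> d
  T2 -> b
  T3 -> a
  X4 -> C T0
  X5 -> A A

CYK fill:
  T[0,0] 'd' = {S,T1}  orig:{S}
  T[1,1] 'd' = {S,T1}  orig:{S}
  T[2,2] 'a' = {T3}  orig:{}
  T[3,3] 'b' = {T2}  orig:{}
  T[4,4] 'c' = {T0}  orig:{}
  T[5,5] 'a' = {T3}  orig:{}
  T[6,6] 'd' = {S,T1}  orig:{S}
  T[7,7] 'c' = {T0}  orig:{}
  T[8,8] 'b' = {T2}  orig:{}
  T[9,9] 'a' = {T3}  orig:{}
  T[0,1] 'dd' = {A}
  T[1,2] 'da' = ∅
  T[2,3] 'ab' = {C}
  T[3,4] 'bc' = ∅
  T[4,5] 'ca' = ∅
  T[5,6] 'ad' = ∅
  T[6,7] 'dc' = ∅
  T[7,8] 'cb' = ∅
  T[8,9] 'ba' = {B,S}
  T[0,2] 'dda' = ∅
  T[1,3] 'dab' = ∅
  T[2,4] 'abc' = {X4}  orig:{}
  T[3,5] 'bca' = ∅
  T[4,6] 'cad' = ∅
  T[5,7] 'adc' = ∅
  T[6,8] 'dcb' = ∅
  T[7,9] 'cba' = ∅
  T[0,3] 'ddab' = ∅
  T[1,4] 'dabc' = ∅
  T[2,5] 'abca' = ∅
  T[3,6] 'bcad' = ∅
  T[4,7] 'cadc' = ∅
  T[5,8] 'adcb' = ∅
  T[6,9] 'dcba' = ∅
  T[0,4] 'ddabc' = {A}
  T[1,5] 'dabca' = ∅
  T[2,6] 'abcad' = ∅
  T[3,7] 'bcadc' = ∅
  T[4,8] 'cadcb' = ∅
  T[5,9] 'adcba' = ∅
  T[0,5] 'ddabca' = ∅
  T[1,6] 'dabcad' = ∅
  T[2,7] 'abcadc' = ∅
  T[3,8] 'bcadcb' = ∅
  T[4,9] 'cadcba' = ∅
  T[0,6] 'ddabcad' = ∅
  T[1,7] 'dabcadc' = ∅
  T[2,8] 'abcadcb' = ∅
  T[3,9] 'bcadcba' = ∅
  T[0,7] 'ddabcadc' = ∅
  T[1,8] 'dabcadcb' = ∅
  T[2,9] 'abcadcba' = ∅
  T[0,8] 'ddabcadcb' = ∅
  T[1,9] 'dabcadcba' = ∅
  T[0,9] 'ddabcadcba' = ∅

S ∉ T[0,9] ⇒ NO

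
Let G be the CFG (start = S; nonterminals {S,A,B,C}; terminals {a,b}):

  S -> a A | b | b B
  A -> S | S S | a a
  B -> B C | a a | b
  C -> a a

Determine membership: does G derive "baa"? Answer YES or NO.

Convert to CNF:
  S -> T0 A | T1 B | b
  A -> S S | T0 A | T0 T0 | T1 B | b
  B -> B C | T0 T0 | b
  C -> T0 T0
  T0 -> a
  T1 -> b

Fill CYK table bottom-up:
  cell(0,0) b: {A,B,S,T1}  orig:{A,B,S}
  cell(1,1) a: {T0}  orig:{}
  cell(2,2) a: {T0}  orig:{}
  cell(0,1) ba: ∅
  cell(1,2) aa: {A,B,C}
  cell(0,2) baa: {A,B,S}

S ∈ T[0,2] ⇒ YES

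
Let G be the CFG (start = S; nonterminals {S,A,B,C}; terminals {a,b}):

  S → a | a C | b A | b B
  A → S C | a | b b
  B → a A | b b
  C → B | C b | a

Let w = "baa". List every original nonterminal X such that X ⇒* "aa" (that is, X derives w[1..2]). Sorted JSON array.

Convert to CNF:
  S -> T0 A | T0 B | T1 C | a
  A -> S C | T0 T0 | a
  B -> T0 T0 | T1 A
  C -> C T0 | T0 T0 | T1 A | a
  T0 -> b
  T1 -> a

CYK fill — only the sub-triangle for w[1..2]:
  cell(1,1) a: {A,C,S,T1}  orig:{A,C,S}
  cell(2,2) a: {A,C,S,T1}  orig:{A,C,S}
  cell(1,2) aa: {A,B,C,S}

Original NTs in T[1,2] deriving "aa": ["A", "B", "C", "S"]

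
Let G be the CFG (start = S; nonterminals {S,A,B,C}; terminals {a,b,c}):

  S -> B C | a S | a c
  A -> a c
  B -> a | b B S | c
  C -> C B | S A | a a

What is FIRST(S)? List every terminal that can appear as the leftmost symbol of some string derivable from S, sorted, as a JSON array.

FIRST sets, iterate to fixpoint:
iter 1:
  A via A→a c: +{a}
  B via B→a: +{a}
  B via B→b B S: +{b}
  B via B→c: +{c}
  C via C→a a: +{a}
  S via S→B C: +{a,b,c}
  S: {a,b,c}  A: {a}  B: {a,b,c}  C: {a}
iter 2:
  C via C→S A: +{b,c}
  S: {a,b,c}  A: {a}  B: {a,b,c}  C: {a,b,c}
iter 3: (no change)
  S: {a,b,c}  A: {a}  B: {a,b,c}  C: {a,b,c}

FIRST(S) = ["a", "b", "c"]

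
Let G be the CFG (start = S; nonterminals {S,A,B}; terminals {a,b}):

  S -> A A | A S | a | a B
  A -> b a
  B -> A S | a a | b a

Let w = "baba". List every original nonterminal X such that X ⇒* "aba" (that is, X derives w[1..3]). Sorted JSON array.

CNF form of G:
  S -> A A | A S | T1 B | a
  A -> T0 T1
  B -> A S | T0 T1 | T1 T1
  T0 -> b
  T1 -> a

Fill CYK table bottom-up (cells [i..j] with 1 ≤ i ≤ j ≤ 3 only):
  [1..1]={S,T1}  "a"  orig:{S}
  [2..2]={T0}  "b"  orig:{}
  [3..3]={S,T1}  "a"  orig:{S}
  [1..2]=∅  "ab"
  [2..3]={A,B}  "ba"
  [1..3]={S}  "aba"

Original NTs in T[1,3] deriving "aba": ["S"]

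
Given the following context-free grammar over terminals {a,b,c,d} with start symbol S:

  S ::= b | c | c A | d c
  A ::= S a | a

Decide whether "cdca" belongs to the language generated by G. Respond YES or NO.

CNF form of G:
  S -> T1 A | T2 T1 | b | c
  A -> S T0 | a
  T0 -> a
  T1 -> c
  T2 -> d

Fill CYK table bottom-up:
  T[0,0] 'c' = {S,T1}  orig:{S}
  T[1,1] 'd' = {T2}  orig:{}
  T[2,2] 'c' = {S,T1}  orig:{S}
  T[3,3] 'a' = {A,T0}  orig:{A}
  T[0,1] 'cd' = ∅
  T[1,2] 'dc' = {S}
  T[2,3] 'ca' = {A,S}
  T[0,2] 'cdc' = ∅
  T[1,3] 'dca' = {A}
  T[0,3] 'cdca' = {S}

S ∈ T[0,3] ⇒ YES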